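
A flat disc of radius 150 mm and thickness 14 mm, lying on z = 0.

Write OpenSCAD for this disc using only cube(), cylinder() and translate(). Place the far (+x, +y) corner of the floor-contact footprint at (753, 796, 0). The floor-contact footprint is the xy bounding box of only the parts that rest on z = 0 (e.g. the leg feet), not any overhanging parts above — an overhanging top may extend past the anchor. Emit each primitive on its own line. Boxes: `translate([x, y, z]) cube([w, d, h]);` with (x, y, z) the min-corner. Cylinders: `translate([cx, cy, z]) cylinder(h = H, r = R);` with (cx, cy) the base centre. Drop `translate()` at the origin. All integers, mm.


translate([603, 646, 0]) cylinder(h = 14, r = 150);


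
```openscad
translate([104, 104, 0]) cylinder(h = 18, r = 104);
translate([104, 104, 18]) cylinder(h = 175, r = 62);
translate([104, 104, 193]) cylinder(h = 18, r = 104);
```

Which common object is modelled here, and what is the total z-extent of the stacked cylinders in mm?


A spool. The overall height is 211 mm.

Three coaxial cylinders, large–small–large — a spool. Two 18 mm flanges and a 175 mm core give 18 + 175 + 18 = 211 mm.


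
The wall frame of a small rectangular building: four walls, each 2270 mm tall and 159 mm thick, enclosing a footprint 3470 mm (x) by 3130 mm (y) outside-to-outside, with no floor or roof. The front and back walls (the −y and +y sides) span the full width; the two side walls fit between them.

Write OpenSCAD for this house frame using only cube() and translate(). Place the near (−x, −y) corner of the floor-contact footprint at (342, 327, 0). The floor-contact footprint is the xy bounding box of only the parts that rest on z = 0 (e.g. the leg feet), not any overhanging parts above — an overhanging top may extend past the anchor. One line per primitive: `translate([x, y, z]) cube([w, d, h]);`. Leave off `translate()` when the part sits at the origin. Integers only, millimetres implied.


translate([342, 327, 0]) cube([3470, 159, 2270]);
translate([342, 3298, 0]) cube([3470, 159, 2270]);
translate([342, 486, 0]) cube([159, 2812, 2270]);
translate([3653, 486, 0]) cube([159, 2812, 2270]);


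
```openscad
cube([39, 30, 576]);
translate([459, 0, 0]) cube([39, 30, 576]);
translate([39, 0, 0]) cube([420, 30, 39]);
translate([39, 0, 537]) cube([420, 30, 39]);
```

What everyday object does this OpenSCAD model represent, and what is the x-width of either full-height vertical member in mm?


A picture frame. The border width is 39 mm.

Four thin pieces enclosing a rectangular opening — a picture frame. The two full-height stiles are 576 mm tall; the top rail sits at z = 537 and is 39 mm tall, so the border above the opening is 576 − 537 = 39 mm, matching the stile x-width.


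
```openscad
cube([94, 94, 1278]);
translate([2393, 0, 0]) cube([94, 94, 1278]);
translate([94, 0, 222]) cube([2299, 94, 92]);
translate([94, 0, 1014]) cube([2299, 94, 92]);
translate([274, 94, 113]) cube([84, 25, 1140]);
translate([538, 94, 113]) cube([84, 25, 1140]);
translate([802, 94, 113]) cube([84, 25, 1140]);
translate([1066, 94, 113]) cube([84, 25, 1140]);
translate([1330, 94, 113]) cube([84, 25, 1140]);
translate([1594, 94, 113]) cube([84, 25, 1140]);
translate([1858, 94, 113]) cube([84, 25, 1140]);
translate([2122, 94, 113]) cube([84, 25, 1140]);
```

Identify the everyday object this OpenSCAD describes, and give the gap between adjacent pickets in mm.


A fence section. The picket gap is 180 mm.

Two posts, two rails, 8 pickets — a fence section. Span 2299 mm holds 8 pickets of 84 mm with 9 equal gaps: ⌊(2299 − 8·84) / 9⌋ = 180 mm.


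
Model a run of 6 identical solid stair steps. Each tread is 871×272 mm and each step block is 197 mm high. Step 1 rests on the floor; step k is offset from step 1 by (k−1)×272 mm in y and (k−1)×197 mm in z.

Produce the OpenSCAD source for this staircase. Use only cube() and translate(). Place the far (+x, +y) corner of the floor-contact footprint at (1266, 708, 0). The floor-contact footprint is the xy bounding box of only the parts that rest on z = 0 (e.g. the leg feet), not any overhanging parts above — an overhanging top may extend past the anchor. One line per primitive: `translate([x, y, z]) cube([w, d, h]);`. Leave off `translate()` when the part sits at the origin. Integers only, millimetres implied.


translate([395, 436, 0]) cube([871, 272, 197]);
translate([395, 708, 197]) cube([871, 272, 197]);
translate([395, 980, 394]) cube([871, 272, 197]);
translate([395, 1252, 591]) cube([871, 272, 197]);
translate([395, 1524, 788]) cube([871, 272, 197]);
translate([395, 1796, 985]) cube([871, 272, 197]);


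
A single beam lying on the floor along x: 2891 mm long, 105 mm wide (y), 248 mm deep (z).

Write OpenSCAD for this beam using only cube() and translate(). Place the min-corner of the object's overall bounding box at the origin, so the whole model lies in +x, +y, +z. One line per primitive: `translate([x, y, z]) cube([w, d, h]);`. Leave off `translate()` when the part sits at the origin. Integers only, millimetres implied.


cube([2891, 105, 248]);


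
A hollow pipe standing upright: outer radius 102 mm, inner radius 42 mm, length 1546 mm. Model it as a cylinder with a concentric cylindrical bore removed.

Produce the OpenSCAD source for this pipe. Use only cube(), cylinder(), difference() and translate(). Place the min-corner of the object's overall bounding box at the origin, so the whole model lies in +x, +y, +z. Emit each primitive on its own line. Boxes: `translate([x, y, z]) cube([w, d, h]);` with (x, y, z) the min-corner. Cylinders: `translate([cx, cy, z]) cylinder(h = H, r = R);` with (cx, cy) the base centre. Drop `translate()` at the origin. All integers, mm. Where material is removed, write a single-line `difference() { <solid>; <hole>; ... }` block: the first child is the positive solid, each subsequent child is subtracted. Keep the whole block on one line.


difference() { translate([102, 102, 0]) cylinder(h = 1546, r = 102); translate([102, 102, 0]) cylinder(h = 1546, r = 42); }


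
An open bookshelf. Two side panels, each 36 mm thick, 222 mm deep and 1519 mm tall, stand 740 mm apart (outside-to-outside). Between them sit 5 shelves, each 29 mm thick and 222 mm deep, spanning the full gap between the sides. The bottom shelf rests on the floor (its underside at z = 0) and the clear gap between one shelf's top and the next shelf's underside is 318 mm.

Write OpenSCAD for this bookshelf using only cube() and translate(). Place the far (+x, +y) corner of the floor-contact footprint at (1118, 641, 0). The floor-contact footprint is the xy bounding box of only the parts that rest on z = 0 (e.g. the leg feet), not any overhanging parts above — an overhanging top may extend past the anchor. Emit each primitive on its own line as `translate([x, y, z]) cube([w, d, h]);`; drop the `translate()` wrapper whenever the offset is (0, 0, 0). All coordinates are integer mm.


translate([378, 419, 0]) cube([36, 222, 1519]);
translate([1082, 419, 0]) cube([36, 222, 1519]);
translate([414, 419, 0]) cube([668, 222, 29]);
translate([414, 419, 347]) cube([668, 222, 29]);
translate([414, 419, 694]) cube([668, 222, 29]);
translate([414, 419, 1041]) cube([668, 222, 29]);
translate([414, 419, 1388]) cube([668, 222, 29]);


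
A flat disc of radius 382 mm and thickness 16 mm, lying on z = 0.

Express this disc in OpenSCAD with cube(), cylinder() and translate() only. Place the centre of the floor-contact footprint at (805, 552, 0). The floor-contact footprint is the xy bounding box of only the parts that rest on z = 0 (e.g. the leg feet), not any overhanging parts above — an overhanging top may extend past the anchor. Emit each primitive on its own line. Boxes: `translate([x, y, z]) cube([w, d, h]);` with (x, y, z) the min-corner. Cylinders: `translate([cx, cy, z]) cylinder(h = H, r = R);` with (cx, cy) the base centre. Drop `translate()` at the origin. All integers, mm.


translate([805, 552, 0]) cylinder(h = 16, r = 382);


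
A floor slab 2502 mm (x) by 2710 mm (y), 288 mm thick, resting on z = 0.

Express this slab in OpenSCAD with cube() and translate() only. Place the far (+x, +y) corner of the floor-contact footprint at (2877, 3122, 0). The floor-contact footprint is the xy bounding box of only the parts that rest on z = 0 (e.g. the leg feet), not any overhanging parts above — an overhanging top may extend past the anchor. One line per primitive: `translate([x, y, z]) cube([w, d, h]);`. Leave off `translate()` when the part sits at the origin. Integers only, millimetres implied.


translate([375, 412, 0]) cube([2502, 2710, 288]);


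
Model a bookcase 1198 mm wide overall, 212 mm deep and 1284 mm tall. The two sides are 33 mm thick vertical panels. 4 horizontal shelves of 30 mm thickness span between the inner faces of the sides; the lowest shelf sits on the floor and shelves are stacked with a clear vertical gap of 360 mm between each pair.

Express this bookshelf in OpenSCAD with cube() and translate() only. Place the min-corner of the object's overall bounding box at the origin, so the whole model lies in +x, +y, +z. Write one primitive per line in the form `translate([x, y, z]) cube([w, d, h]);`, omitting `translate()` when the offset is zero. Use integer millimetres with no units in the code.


cube([33, 212, 1284]);
translate([1165, 0, 0]) cube([33, 212, 1284]);
translate([33, 0, 0]) cube([1132, 212, 30]);
translate([33, 0, 390]) cube([1132, 212, 30]);
translate([33, 0, 780]) cube([1132, 212, 30]);
translate([33, 0, 1170]) cube([1132, 212, 30]);


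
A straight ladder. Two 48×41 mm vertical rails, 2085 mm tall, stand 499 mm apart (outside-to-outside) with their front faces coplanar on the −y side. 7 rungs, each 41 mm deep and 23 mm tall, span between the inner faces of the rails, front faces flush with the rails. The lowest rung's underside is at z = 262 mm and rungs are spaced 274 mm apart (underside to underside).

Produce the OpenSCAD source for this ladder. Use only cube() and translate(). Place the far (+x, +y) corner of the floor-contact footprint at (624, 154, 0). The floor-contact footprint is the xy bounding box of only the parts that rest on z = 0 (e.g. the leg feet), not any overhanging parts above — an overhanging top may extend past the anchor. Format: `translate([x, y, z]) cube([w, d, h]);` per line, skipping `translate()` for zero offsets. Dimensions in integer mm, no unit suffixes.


translate([125, 113, 0]) cube([48, 41, 2085]);
translate([576, 113, 0]) cube([48, 41, 2085]);
translate([173, 113, 262]) cube([403, 41, 23]);
translate([173, 113, 536]) cube([403, 41, 23]);
translate([173, 113, 810]) cube([403, 41, 23]);
translate([173, 113, 1084]) cube([403, 41, 23]);
translate([173, 113, 1358]) cube([403, 41, 23]);
translate([173, 113, 1632]) cube([403, 41, 23]);
translate([173, 113, 1906]) cube([403, 41, 23]);


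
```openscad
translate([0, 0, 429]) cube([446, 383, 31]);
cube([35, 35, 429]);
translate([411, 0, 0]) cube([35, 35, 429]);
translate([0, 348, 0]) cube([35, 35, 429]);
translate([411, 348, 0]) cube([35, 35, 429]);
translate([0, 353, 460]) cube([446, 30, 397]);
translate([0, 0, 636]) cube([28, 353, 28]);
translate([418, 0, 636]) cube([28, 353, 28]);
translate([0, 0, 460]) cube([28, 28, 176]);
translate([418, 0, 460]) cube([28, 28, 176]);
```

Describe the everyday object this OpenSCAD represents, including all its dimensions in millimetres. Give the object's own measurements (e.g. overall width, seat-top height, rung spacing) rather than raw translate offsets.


A chair. The seat is a 446×383×31 mm slab with its top at z = 460 mm, on four 35×35 mm corner legs (flush with the seat edges, standing on z = 0). A flat backrest 30 mm thick, 397 mm tall, spans the full seat width and rises from the seat top along its +y edge, rear face flush with the rear of the seat. Two armrests of 28×28 mm section run along each side from the seat's front edge to the front of the backrest, top faces 204 mm above the seat top and outer faces flush with the seat's x-edges; a 28×28 mm post under the front of each armrest stands on the seat at the front corner.


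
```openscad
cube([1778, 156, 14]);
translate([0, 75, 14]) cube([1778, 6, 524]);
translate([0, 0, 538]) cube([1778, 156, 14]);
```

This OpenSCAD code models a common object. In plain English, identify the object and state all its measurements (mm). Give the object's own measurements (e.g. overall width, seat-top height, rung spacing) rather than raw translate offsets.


An I-beam lying along x, 1778 mm long. Overall section height 552 mm. Two flanges 156 mm wide (y) and 14 mm thick, one on the floor and one at the top; a web 6 mm thick runs between them, centred on the flange width.


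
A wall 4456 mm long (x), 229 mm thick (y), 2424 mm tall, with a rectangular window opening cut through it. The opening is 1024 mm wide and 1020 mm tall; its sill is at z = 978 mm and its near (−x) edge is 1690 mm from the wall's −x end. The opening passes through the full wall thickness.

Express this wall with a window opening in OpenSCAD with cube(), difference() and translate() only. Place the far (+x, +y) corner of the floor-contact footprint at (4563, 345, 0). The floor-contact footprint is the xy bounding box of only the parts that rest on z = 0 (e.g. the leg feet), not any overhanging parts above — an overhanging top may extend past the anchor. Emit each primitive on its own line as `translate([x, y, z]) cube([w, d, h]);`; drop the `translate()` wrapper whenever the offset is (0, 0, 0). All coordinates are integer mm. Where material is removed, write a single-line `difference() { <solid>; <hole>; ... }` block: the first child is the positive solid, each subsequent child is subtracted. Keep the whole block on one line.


difference() { translate([107, 116, 0]) cube([4456, 229, 2424]); translate([1797, 116, 978]) cube([1024, 229, 1020]); }


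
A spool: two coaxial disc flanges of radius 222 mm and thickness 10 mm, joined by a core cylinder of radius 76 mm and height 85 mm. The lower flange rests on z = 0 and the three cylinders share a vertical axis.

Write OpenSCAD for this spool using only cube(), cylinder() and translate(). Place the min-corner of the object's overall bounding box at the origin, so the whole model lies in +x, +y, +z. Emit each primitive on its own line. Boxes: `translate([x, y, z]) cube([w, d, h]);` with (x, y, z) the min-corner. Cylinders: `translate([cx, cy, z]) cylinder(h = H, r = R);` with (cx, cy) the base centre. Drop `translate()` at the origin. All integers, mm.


translate([222, 222, 0]) cylinder(h = 10, r = 222);
translate([222, 222, 10]) cylinder(h = 85, r = 76);
translate([222, 222, 95]) cylinder(h = 10, r = 222);


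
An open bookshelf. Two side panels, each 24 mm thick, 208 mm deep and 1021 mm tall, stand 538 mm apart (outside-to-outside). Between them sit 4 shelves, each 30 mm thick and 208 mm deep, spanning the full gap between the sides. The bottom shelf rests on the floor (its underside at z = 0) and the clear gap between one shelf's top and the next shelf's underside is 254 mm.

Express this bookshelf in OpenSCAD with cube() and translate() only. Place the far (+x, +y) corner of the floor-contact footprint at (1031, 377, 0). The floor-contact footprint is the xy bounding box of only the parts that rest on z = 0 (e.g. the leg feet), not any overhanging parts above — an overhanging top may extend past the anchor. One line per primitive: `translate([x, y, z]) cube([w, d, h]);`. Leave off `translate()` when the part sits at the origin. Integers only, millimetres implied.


translate([493, 169, 0]) cube([24, 208, 1021]);
translate([1007, 169, 0]) cube([24, 208, 1021]);
translate([517, 169, 0]) cube([490, 208, 30]);
translate([517, 169, 284]) cube([490, 208, 30]);
translate([517, 169, 568]) cube([490, 208, 30]);
translate([517, 169, 852]) cube([490, 208, 30]);


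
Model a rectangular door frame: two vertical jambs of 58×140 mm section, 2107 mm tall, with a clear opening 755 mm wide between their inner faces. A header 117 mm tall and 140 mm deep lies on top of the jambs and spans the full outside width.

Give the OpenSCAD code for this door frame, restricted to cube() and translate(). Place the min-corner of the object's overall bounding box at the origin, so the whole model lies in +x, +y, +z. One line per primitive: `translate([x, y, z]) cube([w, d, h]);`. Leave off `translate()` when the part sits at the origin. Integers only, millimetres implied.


cube([58, 140, 2107]);
translate([813, 0, 0]) cube([58, 140, 2107]);
translate([0, 0, 2107]) cube([871, 140, 117]);


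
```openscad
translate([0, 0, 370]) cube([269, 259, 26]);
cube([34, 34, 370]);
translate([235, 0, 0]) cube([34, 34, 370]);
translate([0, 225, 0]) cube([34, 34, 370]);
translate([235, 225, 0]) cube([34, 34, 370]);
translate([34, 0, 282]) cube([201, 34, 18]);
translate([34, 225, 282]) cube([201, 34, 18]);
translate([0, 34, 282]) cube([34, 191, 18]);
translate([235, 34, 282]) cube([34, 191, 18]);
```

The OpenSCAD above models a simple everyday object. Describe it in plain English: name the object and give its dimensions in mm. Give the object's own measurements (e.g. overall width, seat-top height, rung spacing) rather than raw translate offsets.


A four-legged stool. The seat is a 269×259×26 mm slab whose top surface is at z = 396 mm; four square legs, each 34×34 mm in cross-section, run from the floor (z = 0) to the underside of the seat, each flush with a corner of the seat. Four stretchers, 34 mm wide and 18 mm tall, connect adjacent legs with their undersides at z = 282 mm, each running between the inner faces of the legs it joins and aligned with the legs' outer faces on the other axis.


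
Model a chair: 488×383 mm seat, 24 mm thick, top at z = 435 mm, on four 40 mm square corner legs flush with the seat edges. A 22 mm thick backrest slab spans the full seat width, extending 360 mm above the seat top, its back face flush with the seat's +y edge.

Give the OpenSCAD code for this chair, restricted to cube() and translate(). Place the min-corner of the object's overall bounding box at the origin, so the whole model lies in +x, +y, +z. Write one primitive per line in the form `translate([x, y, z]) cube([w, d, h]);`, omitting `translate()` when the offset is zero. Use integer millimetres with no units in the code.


translate([0, 0, 411]) cube([488, 383, 24]);
cube([40, 40, 411]);
translate([448, 0, 0]) cube([40, 40, 411]);
translate([0, 343, 0]) cube([40, 40, 411]);
translate([448, 343, 0]) cube([40, 40, 411]);
translate([0, 361, 435]) cube([488, 22, 360]);


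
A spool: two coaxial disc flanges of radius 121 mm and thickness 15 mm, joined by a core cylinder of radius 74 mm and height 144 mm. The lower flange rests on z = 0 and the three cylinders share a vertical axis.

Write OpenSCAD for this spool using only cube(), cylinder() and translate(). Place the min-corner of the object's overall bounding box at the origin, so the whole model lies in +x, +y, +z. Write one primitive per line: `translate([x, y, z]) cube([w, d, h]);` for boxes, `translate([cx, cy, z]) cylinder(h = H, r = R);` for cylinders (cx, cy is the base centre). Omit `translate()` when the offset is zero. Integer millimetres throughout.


translate([121, 121, 0]) cylinder(h = 15, r = 121);
translate([121, 121, 15]) cylinder(h = 144, r = 74);
translate([121, 121, 159]) cylinder(h = 15, r = 121);


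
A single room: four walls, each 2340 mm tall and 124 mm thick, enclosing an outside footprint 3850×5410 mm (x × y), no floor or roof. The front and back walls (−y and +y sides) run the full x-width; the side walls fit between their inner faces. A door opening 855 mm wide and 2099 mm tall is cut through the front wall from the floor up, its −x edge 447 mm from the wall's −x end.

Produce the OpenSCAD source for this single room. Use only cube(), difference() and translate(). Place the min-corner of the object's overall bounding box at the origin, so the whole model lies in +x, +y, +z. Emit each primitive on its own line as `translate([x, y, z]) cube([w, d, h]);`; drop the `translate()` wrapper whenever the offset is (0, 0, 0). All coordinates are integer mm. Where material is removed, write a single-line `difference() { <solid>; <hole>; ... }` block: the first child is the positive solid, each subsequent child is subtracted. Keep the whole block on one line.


difference() { cube([3850, 124, 2340]); translate([447, 0, 0]) cube([855, 124, 2099]); }
translate([0, 5286, 0]) cube([3850, 124, 2340]);
translate([0, 124, 0]) cube([124, 5162, 2340]);
translate([3726, 124, 0]) cube([124, 5162, 2340]);


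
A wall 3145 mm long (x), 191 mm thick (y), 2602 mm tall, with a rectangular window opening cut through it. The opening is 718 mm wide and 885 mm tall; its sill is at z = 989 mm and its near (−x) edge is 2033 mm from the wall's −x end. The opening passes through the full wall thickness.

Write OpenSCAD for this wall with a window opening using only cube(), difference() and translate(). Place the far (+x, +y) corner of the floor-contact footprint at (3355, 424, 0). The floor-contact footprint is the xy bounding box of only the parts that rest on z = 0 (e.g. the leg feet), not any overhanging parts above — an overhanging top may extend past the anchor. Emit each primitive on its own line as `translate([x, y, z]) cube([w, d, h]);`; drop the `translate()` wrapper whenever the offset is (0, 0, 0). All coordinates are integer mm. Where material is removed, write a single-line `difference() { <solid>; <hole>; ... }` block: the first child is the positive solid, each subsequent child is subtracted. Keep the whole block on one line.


difference() { translate([210, 233, 0]) cube([3145, 191, 2602]); translate([2243, 233, 989]) cube([718, 191, 885]); }


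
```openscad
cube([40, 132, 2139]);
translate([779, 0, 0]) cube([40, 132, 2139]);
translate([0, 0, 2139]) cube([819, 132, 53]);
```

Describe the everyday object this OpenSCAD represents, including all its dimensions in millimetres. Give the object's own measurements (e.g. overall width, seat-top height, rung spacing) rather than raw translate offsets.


A door frame. The clear opening is 739 mm wide and 2139 mm high. Two 40 mm wide jambs, 132 mm deep, stand either side of the opening from the floor to the top of the opening. A 53 mm thick head sits across the top of both jambs, spanning the full outside width of the frame.


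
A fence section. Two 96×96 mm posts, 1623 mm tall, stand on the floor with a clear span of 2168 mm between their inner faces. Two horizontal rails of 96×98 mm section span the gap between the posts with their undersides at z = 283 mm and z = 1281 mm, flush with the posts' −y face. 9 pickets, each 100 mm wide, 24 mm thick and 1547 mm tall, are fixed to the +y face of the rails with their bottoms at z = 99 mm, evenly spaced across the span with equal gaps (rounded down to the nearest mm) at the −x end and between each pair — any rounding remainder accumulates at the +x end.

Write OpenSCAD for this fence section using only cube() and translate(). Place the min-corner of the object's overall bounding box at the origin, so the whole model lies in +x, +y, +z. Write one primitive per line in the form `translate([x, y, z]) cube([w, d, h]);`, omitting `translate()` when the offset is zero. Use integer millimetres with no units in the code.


cube([96, 96, 1623]);
translate([2264, 0, 0]) cube([96, 96, 1623]);
translate([96, 0, 283]) cube([2168, 96, 98]);
translate([96, 0, 1281]) cube([2168, 96, 98]);
translate([222, 96, 99]) cube([100, 24, 1547]);
translate([448, 96, 99]) cube([100, 24, 1547]);
translate([674, 96, 99]) cube([100, 24, 1547]);
translate([900, 96, 99]) cube([100, 24, 1547]);
translate([1126, 96, 99]) cube([100, 24, 1547]);
translate([1352, 96, 99]) cube([100, 24, 1547]);
translate([1578, 96, 99]) cube([100, 24, 1547]);
translate([1804, 96, 99]) cube([100, 24, 1547]);
translate([2030, 96, 99]) cube([100, 24, 1547]);


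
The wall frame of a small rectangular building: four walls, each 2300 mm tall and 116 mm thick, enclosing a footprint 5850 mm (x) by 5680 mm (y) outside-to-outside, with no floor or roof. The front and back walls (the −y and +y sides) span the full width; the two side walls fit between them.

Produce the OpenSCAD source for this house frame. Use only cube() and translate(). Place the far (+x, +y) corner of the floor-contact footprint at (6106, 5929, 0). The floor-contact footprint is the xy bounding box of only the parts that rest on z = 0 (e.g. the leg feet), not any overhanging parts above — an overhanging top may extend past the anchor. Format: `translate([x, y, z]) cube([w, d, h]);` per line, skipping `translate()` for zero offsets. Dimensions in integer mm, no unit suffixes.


translate([256, 249, 0]) cube([5850, 116, 2300]);
translate([256, 5813, 0]) cube([5850, 116, 2300]);
translate([256, 365, 0]) cube([116, 5448, 2300]);
translate([5990, 365, 0]) cube([116, 5448, 2300]);


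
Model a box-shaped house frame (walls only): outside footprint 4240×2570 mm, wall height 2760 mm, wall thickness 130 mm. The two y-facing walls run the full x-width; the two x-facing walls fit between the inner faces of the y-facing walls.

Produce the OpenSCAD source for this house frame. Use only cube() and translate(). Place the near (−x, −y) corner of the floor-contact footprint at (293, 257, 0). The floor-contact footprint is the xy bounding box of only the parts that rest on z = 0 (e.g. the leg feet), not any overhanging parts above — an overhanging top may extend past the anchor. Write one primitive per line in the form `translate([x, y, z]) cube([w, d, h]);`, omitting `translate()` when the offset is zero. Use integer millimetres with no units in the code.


translate([293, 257, 0]) cube([4240, 130, 2760]);
translate([293, 2697, 0]) cube([4240, 130, 2760]);
translate([293, 387, 0]) cube([130, 2310, 2760]);
translate([4403, 387, 0]) cube([130, 2310, 2760]);


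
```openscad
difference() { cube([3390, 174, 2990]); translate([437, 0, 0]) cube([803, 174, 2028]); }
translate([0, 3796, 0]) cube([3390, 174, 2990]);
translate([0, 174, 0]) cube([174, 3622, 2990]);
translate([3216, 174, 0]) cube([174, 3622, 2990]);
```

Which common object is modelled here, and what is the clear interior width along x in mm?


A single room. The interior width is 3042 mm.

Four walls enclosing a rectangle with a door in the front wall — a room. Outside width 3390 minus two 174 mm walls gives 3042 mm.


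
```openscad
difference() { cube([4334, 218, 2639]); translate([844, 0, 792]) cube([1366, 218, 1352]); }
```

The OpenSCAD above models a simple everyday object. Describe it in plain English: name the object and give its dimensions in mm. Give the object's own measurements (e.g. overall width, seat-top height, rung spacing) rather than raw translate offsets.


A wall 4334 mm long (x), 218 mm thick (y), 2639 mm tall, with a rectangular window opening cut through it. The opening is 1366 mm wide and 1352 mm tall; its sill is at z = 792 mm and its near (−x) edge is 844 mm from the wall's −x end. The opening passes through the full wall thickness.


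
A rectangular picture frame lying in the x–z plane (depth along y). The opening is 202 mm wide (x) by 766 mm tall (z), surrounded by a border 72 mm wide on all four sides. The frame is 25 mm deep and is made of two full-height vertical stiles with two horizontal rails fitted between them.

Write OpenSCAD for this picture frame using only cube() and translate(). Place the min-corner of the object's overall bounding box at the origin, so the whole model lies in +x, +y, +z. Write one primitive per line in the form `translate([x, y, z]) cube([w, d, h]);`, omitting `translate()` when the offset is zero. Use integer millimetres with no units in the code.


cube([72, 25, 910]);
translate([274, 0, 0]) cube([72, 25, 910]);
translate([72, 0, 0]) cube([202, 25, 72]);
translate([72, 0, 838]) cube([202, 25, 72]);


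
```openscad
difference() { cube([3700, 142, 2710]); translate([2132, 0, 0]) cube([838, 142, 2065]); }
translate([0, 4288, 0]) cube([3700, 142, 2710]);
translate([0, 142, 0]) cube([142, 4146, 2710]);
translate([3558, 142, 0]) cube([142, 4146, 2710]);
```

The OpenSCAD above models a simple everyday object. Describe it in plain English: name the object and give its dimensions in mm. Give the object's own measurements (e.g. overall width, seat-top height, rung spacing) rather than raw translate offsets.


A single room: four walls, each 2710 mm tall and 142 mm thick, enclosing an outside footprint 3700×4430 mm (x × y), no floor or roof. The front and back walls (−y and +y sides) run the full x-width; the side walls fit between their inner faces. A door opening 838 mm wide and 2065 mm tall is cut through the front wall from the floor up, its −x edge 2132 mm from the wall's −x end.


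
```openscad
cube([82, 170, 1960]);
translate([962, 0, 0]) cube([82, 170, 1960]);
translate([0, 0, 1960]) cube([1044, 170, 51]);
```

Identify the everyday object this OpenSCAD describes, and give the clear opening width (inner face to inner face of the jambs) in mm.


A door frame. The clear opening width is 880 mm.

Two 1960 mm tall posts with a header on top — a door frame. The left jamb is 82 mm wide at x = 0; the right jamb starts at x = 962. The clear opening is 962 − 82 = 880 mm.


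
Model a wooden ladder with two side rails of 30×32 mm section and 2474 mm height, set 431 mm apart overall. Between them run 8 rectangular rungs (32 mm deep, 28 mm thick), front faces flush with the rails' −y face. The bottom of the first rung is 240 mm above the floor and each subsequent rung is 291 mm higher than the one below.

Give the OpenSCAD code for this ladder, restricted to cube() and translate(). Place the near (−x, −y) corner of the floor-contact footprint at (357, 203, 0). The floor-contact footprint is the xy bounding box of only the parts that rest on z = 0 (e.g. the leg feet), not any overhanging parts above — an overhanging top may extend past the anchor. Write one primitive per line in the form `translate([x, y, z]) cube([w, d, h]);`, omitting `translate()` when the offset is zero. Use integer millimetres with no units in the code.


// rung span = 431 - 2*30 = 371
// rung[k] z = 240 + k*291
translate([357, 203, 0]) cube([30, 32, 2474]);
translate([758, 203, 0]) cube([30, 32, 2474]);
translate([387, 203, 240]) cube([371, 32, 28]);
translate([387, 203, 531]) cube([371, 32, 28]);
translate([387, 203, 822]) cube([371, 32, 28]);
translate([387, 203, 1113]) cube([371, 32, 28]);
translate([387, 203, 1404]) cube([371, 32, 28]);
translate([387, 203, 1695]) cube([371, 32, 28]);
translate([387, 203, 1986]) cube([371, 32, 28]);
translate([387, 203, 2277]) cube([371, 32, 28]);


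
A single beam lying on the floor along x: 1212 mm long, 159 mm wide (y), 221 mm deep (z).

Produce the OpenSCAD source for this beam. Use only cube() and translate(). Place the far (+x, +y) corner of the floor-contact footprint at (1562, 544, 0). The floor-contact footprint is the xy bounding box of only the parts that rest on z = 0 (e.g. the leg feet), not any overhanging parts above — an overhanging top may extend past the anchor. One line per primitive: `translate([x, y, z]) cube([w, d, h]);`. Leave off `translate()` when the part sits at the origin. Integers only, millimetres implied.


translate([350, 385, 0]) cube([1212, 159, 221]);


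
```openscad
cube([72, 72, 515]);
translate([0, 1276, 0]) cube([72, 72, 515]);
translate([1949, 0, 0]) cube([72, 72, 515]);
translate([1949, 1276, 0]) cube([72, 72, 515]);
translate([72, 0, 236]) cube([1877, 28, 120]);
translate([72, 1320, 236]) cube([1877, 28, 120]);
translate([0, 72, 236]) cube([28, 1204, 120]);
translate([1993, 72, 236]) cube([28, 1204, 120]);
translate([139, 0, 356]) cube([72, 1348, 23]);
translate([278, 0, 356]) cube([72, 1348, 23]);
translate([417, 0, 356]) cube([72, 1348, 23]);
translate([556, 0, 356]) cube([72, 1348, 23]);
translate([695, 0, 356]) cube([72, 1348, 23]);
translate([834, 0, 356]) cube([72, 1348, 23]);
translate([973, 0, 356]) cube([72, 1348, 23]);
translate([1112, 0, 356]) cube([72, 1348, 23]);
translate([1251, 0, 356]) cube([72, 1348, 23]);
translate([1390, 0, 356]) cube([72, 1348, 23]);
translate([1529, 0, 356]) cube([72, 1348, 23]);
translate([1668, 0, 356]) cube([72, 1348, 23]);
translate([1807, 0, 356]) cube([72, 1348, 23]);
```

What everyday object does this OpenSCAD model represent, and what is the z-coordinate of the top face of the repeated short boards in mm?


A bed frame. The slat-top height is 379 mm.

Four posts, four rails, and a row of slats — a bed frame. Slats sit on the rails at z = 236 + 120 = 356; with slat thickness 23, the top is 379 mm.


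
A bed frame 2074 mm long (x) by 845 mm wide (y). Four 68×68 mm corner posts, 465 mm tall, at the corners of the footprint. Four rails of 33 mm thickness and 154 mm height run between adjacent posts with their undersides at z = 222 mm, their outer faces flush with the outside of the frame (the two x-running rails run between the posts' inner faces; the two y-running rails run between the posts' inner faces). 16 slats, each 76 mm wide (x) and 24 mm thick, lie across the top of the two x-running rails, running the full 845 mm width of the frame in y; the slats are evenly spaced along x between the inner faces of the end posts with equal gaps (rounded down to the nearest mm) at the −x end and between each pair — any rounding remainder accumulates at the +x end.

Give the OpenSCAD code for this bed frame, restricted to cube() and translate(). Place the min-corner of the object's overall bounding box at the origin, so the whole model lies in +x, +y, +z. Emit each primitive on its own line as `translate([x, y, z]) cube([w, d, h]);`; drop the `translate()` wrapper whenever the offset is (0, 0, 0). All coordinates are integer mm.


cube([68, 68, 465]);
translate([0, 777, 0]) cube([68, 68, 465]);
translate([2006, 0, 0]) cube([68, 68, 465]);
translate([2006, 777, 0]) cube([68, 68, 465]);
translate([68, 0, 222]) cube([1938, 33, 154]);
translate([68, 812, 222]) cube([1938, 33, 154]);
translate([0, 68, 222]) cube([33, 709, 154]);
translate([2041, 68, 222]) cube([33, 709, 154]);
translate([110, 0, 376]) cube([76, 845, 24]);
translate([228, 0, 376]) cube([76, 845, 24]);
translate([346, 0, 376]) cube([76, 845, 24]);
translate([464, 0, 376]) cube([76, 845, 24]);
translate([582, 0, 376]) cube([76, 845, 24]);
translate([700, 0, 376]) cube([76, 845, 24]);
translate([818, 0, 376]) cube([76, 845, 24]);
translate([936, 0, 376]) cube([76, 845, 24]);
translate([1054, 0, 376]) cube([76, 845, 24]);
translate([1172, 0, 376]) cube([76, 845, 24]);
translate([1290, 0, 376]) cube([76, 845, 24]);
translate([1408, 0, 376]) cube([76, 845, 24]);
translate([1526, 0, 376]) cube([76, 845, 24]);
translate([1644, 0, 376]) cube([76, 845, 24]);
translate([1762, 0, 376]) cube([76, 845, 24]);
translate([1880, 0, 376]) cube([76, 845, 24]);


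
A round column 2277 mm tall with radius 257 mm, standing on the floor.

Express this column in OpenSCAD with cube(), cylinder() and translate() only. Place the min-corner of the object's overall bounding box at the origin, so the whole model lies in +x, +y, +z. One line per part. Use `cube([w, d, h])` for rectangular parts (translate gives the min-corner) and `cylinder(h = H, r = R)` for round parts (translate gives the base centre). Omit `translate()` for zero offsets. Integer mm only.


translate([257, 257, 0]) cylinder(h = 2277, r = 257);


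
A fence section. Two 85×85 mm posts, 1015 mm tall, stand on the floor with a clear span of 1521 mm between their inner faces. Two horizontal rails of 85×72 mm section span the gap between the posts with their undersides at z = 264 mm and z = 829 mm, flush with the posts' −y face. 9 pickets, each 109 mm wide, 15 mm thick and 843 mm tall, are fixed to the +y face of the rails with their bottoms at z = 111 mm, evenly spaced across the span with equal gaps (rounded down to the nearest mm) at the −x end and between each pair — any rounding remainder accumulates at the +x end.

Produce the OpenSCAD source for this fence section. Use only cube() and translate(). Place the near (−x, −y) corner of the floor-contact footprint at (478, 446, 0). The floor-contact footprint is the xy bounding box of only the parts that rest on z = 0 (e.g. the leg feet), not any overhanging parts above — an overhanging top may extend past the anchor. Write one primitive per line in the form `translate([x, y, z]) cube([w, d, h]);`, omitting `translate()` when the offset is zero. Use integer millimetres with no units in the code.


translate([478, 446, 0]) cube([85, 85, 1015]);
translate([2084, 446, 0]) cube([85, 85, 1015]);
translate([563, 446, 264]) cube([1521, 85, 72]);
translate([563, 446, 829]) cube([1521, 85, 72]);
translate([617, 531, 111]) cube([109, 15, 843]);
translate([780, 531, 111]) cube([109, 15, 843]);
translate([943, 531, 111]) cube([109, 15, 843]);
translate([1106, 531, 111]) cube([109, 15, 843]);
translate([1269, 531, 111]) cube([109, 15, 843]);
translate([1432, 531, 111]) cube([109, 15, 843]);
translate([1595, 531, 111]) cube([109, 15, 843]);
translate([1758, 531, 111]) cube([109, 15, 843]);
translate([1921, 531, 111]) cube([109, 15, 843]);


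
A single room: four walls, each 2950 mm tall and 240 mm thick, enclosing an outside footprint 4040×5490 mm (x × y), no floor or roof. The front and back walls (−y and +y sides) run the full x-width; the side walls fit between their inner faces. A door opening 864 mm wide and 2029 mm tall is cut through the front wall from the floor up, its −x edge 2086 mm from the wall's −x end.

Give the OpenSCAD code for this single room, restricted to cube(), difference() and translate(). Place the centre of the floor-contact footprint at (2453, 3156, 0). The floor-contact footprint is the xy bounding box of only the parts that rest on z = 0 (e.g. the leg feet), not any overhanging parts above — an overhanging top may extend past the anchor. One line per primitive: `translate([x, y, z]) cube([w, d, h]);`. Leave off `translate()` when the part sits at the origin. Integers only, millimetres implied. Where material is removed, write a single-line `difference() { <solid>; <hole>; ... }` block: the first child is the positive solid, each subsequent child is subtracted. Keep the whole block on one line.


difference() { translate([433, 411, 0]) cube([4040, 240, 2950]); translate([2519, 411, 0]) cube([864, 240, 2029]); }
translate([433, 5661, 0]) cube([4040, 240, 2950]);
translate([433, 651, 0]) cube([240, 5010, 2950]);
translate([4233, 651, 0]) cube([240, 5010, 2950]);


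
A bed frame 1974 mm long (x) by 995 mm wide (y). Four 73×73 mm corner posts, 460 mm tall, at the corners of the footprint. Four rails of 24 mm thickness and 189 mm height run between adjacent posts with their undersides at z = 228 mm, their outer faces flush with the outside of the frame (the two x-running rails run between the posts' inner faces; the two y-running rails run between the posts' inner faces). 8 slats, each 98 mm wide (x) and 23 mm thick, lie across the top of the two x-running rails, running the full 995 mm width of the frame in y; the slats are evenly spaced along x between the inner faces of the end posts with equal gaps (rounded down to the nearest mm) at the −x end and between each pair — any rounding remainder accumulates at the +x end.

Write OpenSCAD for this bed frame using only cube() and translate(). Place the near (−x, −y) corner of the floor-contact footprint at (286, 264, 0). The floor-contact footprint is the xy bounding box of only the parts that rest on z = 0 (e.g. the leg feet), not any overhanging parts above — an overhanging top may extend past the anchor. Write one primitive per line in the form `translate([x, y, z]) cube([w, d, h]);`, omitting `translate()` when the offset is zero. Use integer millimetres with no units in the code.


translate([286, 264, 0]) cube([73, 73, 460]);
translate([286, 1186, 0]) cube([73, 73, 460]);
translate([2187, 264, 0]) cube([73, 73, 460]);
translate([2187, 1186, 0]) cube([73, 73, 460]);
translate([359, 264, 228]) cube([1828, 24, 189]);
translate([359, 1235, 228]) cube([1828, 24, 189]);
translate([286, 337, 228]) cube([24, 849, 189]);
translate([2236, 337, 228]) cube([24, 849, 189]);
translate([475, 264, 417]) cube([98, 995, 23]);
translate([689, 264, 417]) cube([98, 995, 23]);
translate([903, 264, 417]) cube([98, 995, 23]);
translate([1117, 264, 417]) cube([98, 995, 23]);
translate([1331, 264, 417]) cube([98, 995, 23]);
translate([1545, 264, 417]) cube([98, 995, 23]);
translate([1759, 264, 417]) cube([98, 995, 23]);
translate([1973, 264, 417]) cube([98, 995, 23]);
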